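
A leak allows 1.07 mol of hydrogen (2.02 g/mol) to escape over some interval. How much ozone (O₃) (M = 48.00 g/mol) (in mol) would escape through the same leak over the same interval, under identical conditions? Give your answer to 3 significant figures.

0.220 mol

Using Graham's law: rate_O₃/rate_H₂ = √(M_H₂/M_O₃) = √(2.02/48.00) = √0.04208 = 0.2051.
So the amount for O₃ is 1.07 × 0.2051 = 0.220 mol.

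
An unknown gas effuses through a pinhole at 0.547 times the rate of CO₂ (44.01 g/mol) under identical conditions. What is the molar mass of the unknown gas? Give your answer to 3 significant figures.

147 g/mol

From Graham's law, rate_X/rate_CO₂ = √(M_CO₂/M_X).
0.547 = √(44.01/M_X)
M_X = 44.01 / 0.547² = 44.01 / 0.2992 = 147 g/mol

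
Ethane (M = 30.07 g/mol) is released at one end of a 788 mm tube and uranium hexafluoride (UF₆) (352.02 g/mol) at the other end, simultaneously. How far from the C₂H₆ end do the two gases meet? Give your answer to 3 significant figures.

Distances travelled in equal time are proportional to diffusion rates, so d_C₂H₆/d_UF₆ = √(M_UF₆/M_C₂H₆) = √(352.02/30.07) = 3.422.
With d_C₂H₆ + d_UF₆ = 788 mm, d_UF₆ = 788/(1 + 3.422) = 178.2 mm.
d_C₂H₆ = 788 − 178.2 = 610 mm.

610 mm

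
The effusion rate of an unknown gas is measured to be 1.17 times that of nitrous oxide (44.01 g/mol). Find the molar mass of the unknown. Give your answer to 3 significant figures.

By Graham's law, rate_X/rate_N₂O = √(M_N₂O/M_X).
1.17 = √(44.01/M_X)
M_X = 44.01 / 1.17² = 44.01 / 1.369 = 32.1 g/mol

32.1 g/mol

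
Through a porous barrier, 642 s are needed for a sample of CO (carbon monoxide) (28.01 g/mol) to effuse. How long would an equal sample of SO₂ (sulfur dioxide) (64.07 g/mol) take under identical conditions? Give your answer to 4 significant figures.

971.0 s

From Graham's law, t_SO₂/t_CO = √(M_SO₂/M_CO) = √(64.07/28.01) = √2.287 = 1.512.
So the time for SO₂ is 642 × 1.512 = 971.0 s.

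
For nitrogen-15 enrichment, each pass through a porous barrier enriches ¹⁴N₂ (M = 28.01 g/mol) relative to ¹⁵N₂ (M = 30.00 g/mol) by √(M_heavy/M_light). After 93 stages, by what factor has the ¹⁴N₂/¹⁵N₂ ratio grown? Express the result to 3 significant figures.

24.3

Overall factor = α^93 with α = √(30.00/28.01), i.e. (30.00/28.01)^(93/2).
= 1.07105^(93/2) = 24.3.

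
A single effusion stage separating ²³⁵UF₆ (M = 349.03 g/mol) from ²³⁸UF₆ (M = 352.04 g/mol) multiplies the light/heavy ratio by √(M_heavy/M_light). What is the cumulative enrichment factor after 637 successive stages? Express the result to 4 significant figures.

15.41

Each stage multiplies the ratio by α = √(352.04/349.03), so after 637 stages the overall factor is α^637 = (352.04/349.03)^(637/2).
= 1.00862^(637/2) = 15.41.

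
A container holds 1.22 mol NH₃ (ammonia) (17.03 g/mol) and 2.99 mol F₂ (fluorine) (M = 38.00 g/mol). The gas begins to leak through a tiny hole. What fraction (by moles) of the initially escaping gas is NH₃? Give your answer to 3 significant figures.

0.379

Each component's effusion rate ∝ (its partial pressure)·(1/√M) ∝ n_i/√M_i.
Mole fraction of NH₃ in the effusate = (n_NH₃/√M_NH₃) / (n_NH₃/√M_NH₃ + n_F₂/√M_F₂)
= (1.22/√17.03) / (1.22/√17.03 + 2.99/√38.00) = 0.2956/(0.2956 + 0.4850) = 0.379.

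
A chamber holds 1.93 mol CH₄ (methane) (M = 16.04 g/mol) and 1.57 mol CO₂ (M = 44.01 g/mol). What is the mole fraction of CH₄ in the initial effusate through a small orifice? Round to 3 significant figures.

Effusion rate of each component ∝ n_i/√M_i (partial pressure × 1/√M).
So x_CH₄ in the escaping gas = (n_CH₄/√M_CH₄) / Σ(n_i/√M_i)
= (1.93/√16.04) / (1.93/√16.04 + 1.57/√44.01) = 0.4819/(0.4819 + 0.2367) = 0.671.

0.671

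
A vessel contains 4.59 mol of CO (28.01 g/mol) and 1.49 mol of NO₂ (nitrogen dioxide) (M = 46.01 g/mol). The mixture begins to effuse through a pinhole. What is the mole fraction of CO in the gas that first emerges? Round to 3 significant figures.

Rate_i ∝ x_i/√M_i (Graham's law weighted by mole fraction), so the effusate composition follows n_i/√M_i.
Mole fraction of CO in the effusate = (n_CO/√M_CO) / (n_CO/√M_CO + n_NO₂/√M_NO₂)
= (4.59/√28.01) / (4.59/√28.01 + 1.49/√46.01) = 0.8673/(0.8673 + 0.2197) = 0.798.

0.798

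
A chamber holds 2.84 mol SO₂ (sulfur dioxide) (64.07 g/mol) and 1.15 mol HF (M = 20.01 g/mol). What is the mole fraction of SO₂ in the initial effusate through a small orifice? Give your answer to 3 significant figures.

0.580

Rate_i ∝ x_i/√M_i (Graham's law weighted by mole fraction), so the effusate composition follows n_i/√M_i.
Mole fraction of SO₂ in the effusate = (n_SO₂/√M_SO₂) / (n_SO₂/√M_SO₂ + n_HF/√M_HF)
= (2.84/√64.07) / (2.84/√64.07 + 1.15/√20.01) = 0.3548/(0.3548 + 0.2571) = 0.580.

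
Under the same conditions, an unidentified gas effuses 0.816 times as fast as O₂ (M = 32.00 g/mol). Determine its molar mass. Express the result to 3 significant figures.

Since effusion rate ∝ 1/√M, rate_X/rate_O₂ = √(M_O₂/M_X).
0.816 = √(32.00/M_X)
M_X = 32.00 / 0.816² = 32.00 / 0.6659 = 48.1 g/mol

48.1 g/mol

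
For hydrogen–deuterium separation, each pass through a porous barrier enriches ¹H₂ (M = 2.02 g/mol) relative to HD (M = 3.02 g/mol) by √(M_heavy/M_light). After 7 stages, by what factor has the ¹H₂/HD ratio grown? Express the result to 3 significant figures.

4.09

After 7 stages the ratio has grown by (√(3.02/2.02))^7 = (3.02/2.02)^(7/2).
= 1.49505^(7/2) = 4.09.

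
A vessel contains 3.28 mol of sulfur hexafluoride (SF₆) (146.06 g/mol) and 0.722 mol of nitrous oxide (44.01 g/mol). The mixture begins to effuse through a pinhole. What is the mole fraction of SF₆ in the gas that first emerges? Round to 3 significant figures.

The effusion rate of species i is ∝ p_i/√M_i ∝ n_i/√M_i.
So x_SF₆ in the escaping gas = (n_SF₆/√M_SF₆) / Σ(n_i/√M_i)
= (3.28/√146.06) / (3.28/√146.06 + 0.722/√44.01) = 0.2714/(0.2714 + 0.1088) = 0.714.

0.714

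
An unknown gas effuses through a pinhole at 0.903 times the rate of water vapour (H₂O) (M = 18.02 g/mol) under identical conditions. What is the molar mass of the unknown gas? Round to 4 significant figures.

22.10 g/mol

Graham's law gives rate_X/rate_H₂O = √(M_H₂O/M_X).
0.903 = √(18.02/M_X)
M_X = 18.02 / 0.903² = 18.02 / 0.8154 = 22.10 g/mol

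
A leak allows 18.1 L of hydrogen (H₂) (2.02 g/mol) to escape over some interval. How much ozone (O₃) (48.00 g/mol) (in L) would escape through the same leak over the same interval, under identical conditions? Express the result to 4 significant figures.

3.713 L

From Graham's law, rate_O₃/rate_H₂ = √(M_H₂/M_O₃) = √(2.02/48.00) = √0.04208 = 0.2051.
So the volume for O₃ is 18.1 × 0.2051 = 3.713 L.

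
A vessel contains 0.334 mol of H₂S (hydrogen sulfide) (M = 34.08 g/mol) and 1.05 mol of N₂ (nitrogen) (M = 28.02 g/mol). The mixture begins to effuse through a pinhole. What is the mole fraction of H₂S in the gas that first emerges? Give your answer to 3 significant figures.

0.224

Rate_i ∝ x_i/√M_i (Graham's law weighted by mole fraction), so the effusate composition follows n_i/√M_i.
x_H₂S(eff) = (n_H₂S/√M_H₂S) / (n_H₂S/√M_H₂S + n_N₂/√M_N₂)
= (0.334/√34.08) / (0.334/√34.08 + 1.05/√28.02) = 0.05721/(0.05721 + 0.1984) = 0.224.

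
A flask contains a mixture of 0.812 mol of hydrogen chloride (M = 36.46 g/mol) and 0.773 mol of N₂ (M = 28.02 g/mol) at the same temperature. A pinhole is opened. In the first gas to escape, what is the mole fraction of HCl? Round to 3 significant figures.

0.479

Effusion rate of each component ∝ n_i/√M_i (partial pressure × 1/√M).
So x_HCl in the escaping gas = (n_HCl/√M_HCl) / Σ(n_i/√M_i)
= (0.812/√36.46) / (0.812/√36.46 + 0.773/√28.02) = 0.1345/(0.1345 + 0.1460) = 0.479.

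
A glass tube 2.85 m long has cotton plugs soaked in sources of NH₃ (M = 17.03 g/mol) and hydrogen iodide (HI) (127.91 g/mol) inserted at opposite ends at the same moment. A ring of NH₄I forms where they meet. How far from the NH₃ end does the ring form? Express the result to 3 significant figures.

The fronts meet when d_NH₃ + d_HI = L with d_NH₃/d_HI = √(M_HI/M_NH₃) (Graham's law). Here √(M_HI/M_NH₃) = √(127.91/17.03) = 2.741.
With d_NH₃ + d_HI = 2.85 m, d_HI = 2.85/(1 + 2.741) = 0.7619 m.
d_NH₃ = 2.85 − 0.7619 = 2.09 m.

2.09 m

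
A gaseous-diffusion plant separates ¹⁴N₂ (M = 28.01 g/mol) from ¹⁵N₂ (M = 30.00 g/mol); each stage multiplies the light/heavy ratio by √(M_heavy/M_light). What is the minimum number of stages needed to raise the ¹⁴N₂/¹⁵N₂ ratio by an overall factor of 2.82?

With α = √(30.00/28.01) per stage, ln α = ½ ln(1.07105) = 0.03432.
Need α^N ≥ 2.82 ⇒ N ≥ ln(2.82) / ln α = 1.037 / 0.03432 = 30.21.
So at least 31 stages are needed.

31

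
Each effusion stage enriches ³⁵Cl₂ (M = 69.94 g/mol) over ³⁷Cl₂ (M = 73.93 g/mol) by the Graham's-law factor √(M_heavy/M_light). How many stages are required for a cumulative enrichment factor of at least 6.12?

With α = √(73.93/69.94) per stage, ln α = ½ ln(1.05705) = 0.02774.
Need α^N ≥ 6.12 ⇒ N ≥ ln(6.12) / ln α = 1.812 / 0.02774 = 65.30.
Rounding up, N = 66 stages.

66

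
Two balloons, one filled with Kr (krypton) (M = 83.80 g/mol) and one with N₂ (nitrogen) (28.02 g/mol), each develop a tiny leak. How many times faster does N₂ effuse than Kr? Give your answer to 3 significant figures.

From Graham's law, rate_N₂/rate_Kr = √(M_Kr/M_N₂) = √(83.80/28.02) = √2.991 = 1.73.

1.73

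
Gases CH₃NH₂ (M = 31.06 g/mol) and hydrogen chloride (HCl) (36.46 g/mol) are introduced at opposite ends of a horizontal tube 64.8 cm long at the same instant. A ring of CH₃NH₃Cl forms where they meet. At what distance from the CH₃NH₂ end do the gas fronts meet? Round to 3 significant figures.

33.7 cm

The fronts meet when d_CH₃NH₂ + d_HCl = L with d_CH₃NH₂/d_HCl = √(M_HCl/M_CH₃NH₂) (Graham's law). Here √(M_HCl/M_CH₃NH₂) = √(36.46/31.06) = 1.083.
With d_CH₃NH₂ + d_HCl = 64.8 cm, d_HCl = 64.8/(1 + 1.083) = 31.10 cm.
d_CH₃NH₂ = 64.8 − 31.10 = 33.7 cm.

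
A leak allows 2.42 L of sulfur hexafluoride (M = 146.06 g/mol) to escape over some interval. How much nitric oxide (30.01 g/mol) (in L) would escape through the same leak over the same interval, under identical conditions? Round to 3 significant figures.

Since effusion rate ∝ 1/√M, rate_NO/rate_SF₆ = √(M_SF₆/M_NO) = √(146.06/30.01) = √4.867 = 2.206.
So the volume for NO is 2.42 × 2.206 = 5.34 L.

5.34 L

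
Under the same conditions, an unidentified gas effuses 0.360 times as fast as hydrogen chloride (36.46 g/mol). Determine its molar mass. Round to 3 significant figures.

281 g/mol

Since effusion rate ∝ 1/√M, rate_X/rate_HCl = √(M_HCl/M_X).
0.360 = √(36.46/M_X)
M_X = 36.46 / 0.360² = 36.46 / 0.1296 = 281 g/mol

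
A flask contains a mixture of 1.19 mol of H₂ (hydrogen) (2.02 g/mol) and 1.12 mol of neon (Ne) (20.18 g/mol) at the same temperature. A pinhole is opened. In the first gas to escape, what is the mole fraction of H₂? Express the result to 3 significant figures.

0.771

The effusion rate of species i is ∝ p_i/√M_i ∝ n_i/√M_i.
x_H₂(eff) = (n_H₂/√M_H₂) / (n_H₂/√M_H₂ + n_Ne/√M_Ne)
= (1.19/√2.02) / (1.19/√2.02 + 1.12/√20.18) = 0.8373/(0.8373 + 0.2493) = 0.771.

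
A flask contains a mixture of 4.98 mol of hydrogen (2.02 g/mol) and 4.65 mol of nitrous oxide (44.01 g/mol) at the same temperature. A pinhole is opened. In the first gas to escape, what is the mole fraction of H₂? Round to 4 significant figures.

0.8333

The effusion rate of species i is ∝ p_i/√M_i ∝ n_i/√M_i.
So x_H₂ in the escaping gas = (n_H₂/√M_H₂) / Σ(n_i/√M_i)
= (4.98/√2.02) / (4.98/√2.02 + 4.65/√44.01) = 3.504/(3.504 + 0.7009) = 0.8333.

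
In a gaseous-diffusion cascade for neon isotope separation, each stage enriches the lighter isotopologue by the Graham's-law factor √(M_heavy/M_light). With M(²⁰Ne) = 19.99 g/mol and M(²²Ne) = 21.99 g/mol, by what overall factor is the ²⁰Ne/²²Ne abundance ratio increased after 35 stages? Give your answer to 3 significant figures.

5.31

After 35 stages the ratio has grown by (√(21.99/19.99))^35 = (21.99/19.99)^(35/2).
= 1.10005^(35/2) = 5.31.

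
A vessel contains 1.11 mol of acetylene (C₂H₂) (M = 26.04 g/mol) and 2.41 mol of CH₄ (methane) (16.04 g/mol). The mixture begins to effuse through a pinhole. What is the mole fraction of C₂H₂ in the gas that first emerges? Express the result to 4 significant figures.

The effusion rate of species i is ∝ p_i/√M_i ∝ n_i/√M_i.
Mole fraction of C₂H₂ in the effusate = (n_C₂H₂/√M_C₂H₂) / (n_C₂H₂/√M_C₂H₂ + n_CH₄/√M_CH₄)
= (1.11/√26.04) / (1.11/√26.04 + 2.41/√16.04) = 0.2175/(0.2175 + 0.6017) = 0.2655.

0.2655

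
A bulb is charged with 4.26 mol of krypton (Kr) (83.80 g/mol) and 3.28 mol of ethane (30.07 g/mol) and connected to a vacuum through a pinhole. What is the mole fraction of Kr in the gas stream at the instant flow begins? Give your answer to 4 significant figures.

Effusion rate of each component ∝ n_i/√M_i (partial pressure × 1/√M).
Mole fraction of Kr in the effusate = (n_Kr/√M_Kr) / (n_Kr/√M_Kr + n_C₂H₆/√M_C₂H₆)
= (4.26/√83.80) / (4.26/√83.80 + 3.28/√30.07) = 0.4654/(0.4654 + 0.5981) = 0.4376.

0.4376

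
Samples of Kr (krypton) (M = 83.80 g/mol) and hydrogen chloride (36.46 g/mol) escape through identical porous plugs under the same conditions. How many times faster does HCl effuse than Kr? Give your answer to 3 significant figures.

1.52

Using Graham's law: rate_HCl/rate_Kr = √(M_Kr/M_HCl) = √(83.80/36.46) = √2.298 = 1.52.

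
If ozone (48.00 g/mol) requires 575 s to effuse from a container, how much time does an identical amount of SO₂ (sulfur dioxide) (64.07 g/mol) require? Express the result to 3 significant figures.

664 s

Using Graham's law: t_SO₂/t_O₃ = √(M_SO₂/M_O₃) = √(64.07/48.00) = √1.335 = 1.155.
So the time for SO₂ is 575 × 1.155 = 664 s.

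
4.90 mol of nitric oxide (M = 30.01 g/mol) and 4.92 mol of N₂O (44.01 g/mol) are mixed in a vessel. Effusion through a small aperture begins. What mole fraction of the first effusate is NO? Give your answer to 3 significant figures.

0.547

The effusion rate of species i is ∝ p_i/√M_i ∝ n_i/√M_i.
So x_NO in the escaping gas = (n_NO/√M_NO) / Σ(n_i/√M_i)
= (4.90/√30.01) / (4.90/√30.01 + 4.92/√44.01) = 0.8945/(0.8945 + 0.7416) = 0.547.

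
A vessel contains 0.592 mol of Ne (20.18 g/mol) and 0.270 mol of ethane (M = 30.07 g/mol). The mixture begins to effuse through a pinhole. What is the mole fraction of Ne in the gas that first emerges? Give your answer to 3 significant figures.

Rate_i ∝ x_i/√M_i (Graham's law weighted by mole fraction), so the effusate composition follows n_i/√M_i.
x_Ne(eff) = (n_Ne/√M_Ne) / (n_Ne/√M_Ne + n_C₂H₆/√M_C₂H₆)
= (0.592/√20.18) / (0.592/√20.18 + 0.270/√30.07) = 0.1318/(0.1318 + 0.04924) = 0.728.

0.728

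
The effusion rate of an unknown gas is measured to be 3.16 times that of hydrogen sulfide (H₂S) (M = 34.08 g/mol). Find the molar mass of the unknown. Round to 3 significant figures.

Since effusion rate ∝ 1/√M, rate_X/rate_H₂S = √(M_H₂S/M_X).
3.16 = √(34.08/M_X)
M_X = 34.08 / 3.16² = 34.08 / 9.986 = 3.41 g/mol

3.41 g/mol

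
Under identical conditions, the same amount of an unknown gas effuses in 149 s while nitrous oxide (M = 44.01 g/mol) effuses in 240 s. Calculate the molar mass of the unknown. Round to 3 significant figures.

By Graham's law, t_X/t_N₂O = √(M_X/M_N₂O).
149/240 = 0.6208 = √(M_X/44.01)
M_X = 44.01 × 0.6208² = 44.01 × 0.3854 = 17.0 g/mol

17.0 g/mol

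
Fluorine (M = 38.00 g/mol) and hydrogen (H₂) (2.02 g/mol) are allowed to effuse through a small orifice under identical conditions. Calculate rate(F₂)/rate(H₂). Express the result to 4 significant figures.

0.2306

Using Graham's law: rate_F₂/rate_H₂ = √(M_H₂/M_F₂) = √(2.02/38.00) = √0.05316 = 0.2306.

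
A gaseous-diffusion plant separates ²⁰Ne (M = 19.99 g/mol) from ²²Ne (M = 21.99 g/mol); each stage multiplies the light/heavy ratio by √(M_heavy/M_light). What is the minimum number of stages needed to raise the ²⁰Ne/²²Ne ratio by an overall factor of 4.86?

34

Single-stage factor α = √(21.99/19.99), so ln α = ½ ln(1.10005) = 0.04768.
Need α^N ≥ 4.86 ⇒ N ≥ ln(4.86) / ln α = 1.581 / 0.04768 = 33.16.
Rounding up, N = 34 stages.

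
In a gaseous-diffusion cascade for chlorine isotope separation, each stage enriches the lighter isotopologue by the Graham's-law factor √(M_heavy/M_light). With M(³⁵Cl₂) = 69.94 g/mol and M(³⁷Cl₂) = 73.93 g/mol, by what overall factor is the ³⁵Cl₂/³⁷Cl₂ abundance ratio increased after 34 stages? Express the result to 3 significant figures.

The single-stage factor is √(M_heavy/M_light), so 34 stages give [√(73.93/69.94)]^34 = (73.93/69.94)^(34/2).
= 1.05705^17 = 2.57.

2.57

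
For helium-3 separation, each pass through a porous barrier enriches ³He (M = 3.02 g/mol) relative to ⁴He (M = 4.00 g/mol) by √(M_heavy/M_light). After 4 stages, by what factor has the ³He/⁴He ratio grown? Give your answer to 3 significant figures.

Each stage multiplies the ratio by α = √(4.00/3.02), so after 4 stages the overall factor is α^4 = (4.00/3.02)^(4/2).
= 1.32450^2 = 1.75.

1.75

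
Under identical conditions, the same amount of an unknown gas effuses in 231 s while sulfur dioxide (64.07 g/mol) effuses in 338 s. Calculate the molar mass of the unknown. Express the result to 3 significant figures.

By Graham's law, t_X/t_SO₂ = √(M_X/M_SO₂).
231/338 = 0.6834 = √(M_X/64.07)
M_X = 64.07 × 0.6834² = 64.07 × 0.4671 = 29.9 g/mol

29.9 g/mol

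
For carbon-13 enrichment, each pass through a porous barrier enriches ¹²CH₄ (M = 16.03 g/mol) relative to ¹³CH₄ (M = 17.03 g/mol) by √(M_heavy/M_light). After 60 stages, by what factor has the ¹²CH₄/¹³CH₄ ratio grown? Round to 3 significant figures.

6.14

After 60 stages the ratio has grown by (√(17.03/16.03))^60 = (17.03/16.03)^(60/2).
= 1.06238^30 = 6.14.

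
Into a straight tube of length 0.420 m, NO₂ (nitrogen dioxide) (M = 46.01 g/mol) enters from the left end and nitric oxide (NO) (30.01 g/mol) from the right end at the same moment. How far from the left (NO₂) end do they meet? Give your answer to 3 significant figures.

In equal time, each gas travels a distance ∝ its rate ∝ 1/√M, so d_NO₂/d_NO = √(M_NO/M_NO₂) = √(30.01/46.01) = 0.8076.
With d_NO₂ + d_NO = 0.420 m, d_NO = 0.420/(1 + 0.8076) = 0.2323 m.
d_NO₂ = 0.420 − 0.2323 = 0.188 m.

0.188 m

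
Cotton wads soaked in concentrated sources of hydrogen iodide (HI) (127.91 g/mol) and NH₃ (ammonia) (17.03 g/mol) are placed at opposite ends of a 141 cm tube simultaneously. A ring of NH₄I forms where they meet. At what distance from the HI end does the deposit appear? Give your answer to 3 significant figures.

37.7 cm

The fronts meet when d_HI + d_NH₃ = L with d_HI/d_NH₃ = √(M_NH₃/M_HI) (Graham's law). Here √(M_NH₃/M_HI) = √(17.03/127.91) = 0.3649.
With d_HI + d_NH₃ = 141 cm, d_NH₃ = 141/(1 + 0.3649) = 103.3 cm.
d_HI = 141 − 103.3 = 37.7 cm.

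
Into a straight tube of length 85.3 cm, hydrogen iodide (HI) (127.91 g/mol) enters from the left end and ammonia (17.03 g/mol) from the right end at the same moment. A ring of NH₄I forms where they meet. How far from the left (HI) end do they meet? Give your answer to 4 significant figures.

22.80 cm

Graham's law gives d_HI/d_NH₃ = rate_HI/rate_NH₃ = √(M_NH₃/M_HI) = √(17.03/127.91) = 0.3649.
With d_HI + d_NH₃ = 85.3 cm, d_NH₃ = 85.3/(1 + 0.3649) = 62.50 cm.
d_HI = 85.3 − 62.50 = 22.80 cm.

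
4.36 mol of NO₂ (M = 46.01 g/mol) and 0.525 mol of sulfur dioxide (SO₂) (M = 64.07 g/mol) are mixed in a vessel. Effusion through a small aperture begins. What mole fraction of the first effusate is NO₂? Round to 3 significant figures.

0.907

Rate_i ∝ x_i/√M_i (Graham's law weighted by mole fraction), so the effusate composition follows n_i/√M_i.
x_NO₂(eff) = (n_NO₂/√M_NO₂) / (n_NO₂/√M_NO₂ + n_SO₂/√M_SO₂)
= (4.36/√46.01) / (4.36/√46.01 + 0.525/√64.07) = 0.6428/(0.6428 + 0.06559) = 0.907.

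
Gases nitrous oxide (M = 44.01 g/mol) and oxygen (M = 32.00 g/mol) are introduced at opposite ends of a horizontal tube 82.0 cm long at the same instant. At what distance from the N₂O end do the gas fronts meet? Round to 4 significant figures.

Distances travelled in equal time are proportional to diffusion rates, so d_N₂O/d_O₂ = √(M_O₂/M_N₂O) = √(32.00/44.01) = 0.8527.
With d_N₂O + d_O₂ = 82.0 cm, d_O₂ = 82.0/(1 + 0.8527) = 44.26 cm.
d_N₂O = 82.0 − 44.26 = 37.74 cm.

37.74 cm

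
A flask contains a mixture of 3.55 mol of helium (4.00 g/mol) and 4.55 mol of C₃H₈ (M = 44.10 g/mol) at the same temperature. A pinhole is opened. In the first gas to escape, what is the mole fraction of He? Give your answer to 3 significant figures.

Rate_i ∝ x_i/√M_i (Graham's law weighted by mole fraction), so the effusate composition follows n_i/√M_i.
Mole fraction of He in the effusate = (n_He/√M_He) / (n_He/√M_He + n_C₃H₈/√M_C₃H₈)
= (3.55/√4.00) / (3.55/√4.00 + 4.55/√44.10) = 1.775/(1.775 + 0.6852) = 0.721.

0.721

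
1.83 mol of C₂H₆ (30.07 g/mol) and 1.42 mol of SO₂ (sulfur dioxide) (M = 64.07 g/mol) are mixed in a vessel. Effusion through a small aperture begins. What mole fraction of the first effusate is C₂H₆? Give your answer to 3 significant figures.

Rate_i ∝ x_i/√M_i (Graham's law weighted by mole fraction), so the effusate composition follows n_i/√M_i.
x_C₂H₆(eff) = (n_C₂H₆/√M_C₂H₆) / (n_C₂H₆/√M_C₂H₆ + n_SO₂/√M_SO₂)
= (1.83/√30.07) / (1.83/√30.07 + 1.42/√64.07) = 0.3337/(0.3337 + 0.1774) = 0.653.

0.653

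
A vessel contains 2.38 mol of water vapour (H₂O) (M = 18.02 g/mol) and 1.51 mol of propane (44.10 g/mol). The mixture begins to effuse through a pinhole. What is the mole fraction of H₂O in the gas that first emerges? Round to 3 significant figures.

Rate_i ∝ x_i/√M_i (Graham's law weighted by mole fraction), so the effusate composition follows n_i/√M_i.
x_H₂O(eff) = (n_H₂O/√M_H₂O) / (n_H₂O/√M_H₂O + n_C₃H₈/√M_C₃H₈)
= (2.38/√18.02) / (2.38/√18.02 + 1.51/√44.10) = 0.5607/(0.5607 + 0.2274) = 0.711.

0.711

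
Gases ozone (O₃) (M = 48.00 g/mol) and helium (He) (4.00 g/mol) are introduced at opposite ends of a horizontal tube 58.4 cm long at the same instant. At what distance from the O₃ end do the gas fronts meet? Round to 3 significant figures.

Graham's law gives d_O₃/d_He = rate_O₃/rate_He = √(M_He/M_O₃) = √(4.00/48.00) = 0.2887.
With d_O₃ + d_He = 58.4 cm, d_He = 58.4/(1 + 0.2887) = 45.32 cm.
d_O₃ = 58.4 − 45.32 = 13.1 cm.

13.1 cm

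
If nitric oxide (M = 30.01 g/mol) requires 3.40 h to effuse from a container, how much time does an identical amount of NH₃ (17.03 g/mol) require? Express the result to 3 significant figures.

By Graham's law, t_NH₃/t_NO = √(M_NH₃/M_NO) = √(17.03/30.01) = √0.5675 = 0.7533.
So the time for NH₃ is 3.40 × 0.7533 = 2.56 h.

2.56 h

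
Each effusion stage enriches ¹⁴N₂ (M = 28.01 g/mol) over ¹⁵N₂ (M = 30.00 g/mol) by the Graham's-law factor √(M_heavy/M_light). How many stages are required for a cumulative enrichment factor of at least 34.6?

104

Single-stage factor α = √(30.00/28.01), so ln α = ½ ln(1.07105) = 0.03432.
Need α^N ≥ 34.6 ⇒ N ≥ ln(34.6) / ln α = 3.544 / 0.03432 = 103.27.
So at least 104 stages are needed.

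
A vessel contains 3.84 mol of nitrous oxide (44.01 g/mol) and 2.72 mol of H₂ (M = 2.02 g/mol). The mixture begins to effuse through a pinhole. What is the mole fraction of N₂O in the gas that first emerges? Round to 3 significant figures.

Effusion rate of each component ∝ n_i/√M_i (partial pressure × 1/√M).
Mole fraction of N₂O in the effusate = (n_N₂O/√M_N₂O) / (n_N₂O/√M_N₂O + n_H₂/√M_H₂)
= (3.84/√44.01) / (3.84/√44.01 + 2.72/√2.02) = 0.5788/(0.5788 + 1.914) = 0.232.

0.232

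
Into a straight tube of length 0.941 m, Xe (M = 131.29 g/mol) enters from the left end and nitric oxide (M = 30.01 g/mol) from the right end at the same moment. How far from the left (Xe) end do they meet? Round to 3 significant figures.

In equal time, each gas travels a distance ∝ its rate ∝ 1/√M, so d_Xe/d_NO = √(M_NO/M_Xe) = √(30.01/131.29) = 0.4781.
With d_Xe + d_NO = 0.941 m, d_NO = 0.941/(1 + 0.4781) = 0.6366 m.
d_Xe = 0.941 − 0.6366 = 0.304 m.

0.304 m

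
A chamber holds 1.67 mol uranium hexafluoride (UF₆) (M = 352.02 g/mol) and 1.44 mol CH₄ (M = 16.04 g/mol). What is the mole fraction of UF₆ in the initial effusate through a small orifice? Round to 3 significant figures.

The effusion rate of species i is ∝ p_i/√M_i ∝ n_i/√M_i.
x_UF₆(eff) = (n_UF₆/√M_UF₆) / (n_UF₆/√M_UF₆ + n_CH₄/√M_CH₄)
= (1.67/√352.02) / (1.67/√352.02 + 1.44/√16.04) = 0.08901/(0.08901 + 0.3596) = 0.198.

0.198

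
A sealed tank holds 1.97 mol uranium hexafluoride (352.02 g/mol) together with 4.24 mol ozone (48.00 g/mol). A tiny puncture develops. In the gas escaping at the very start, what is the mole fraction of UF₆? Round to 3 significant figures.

0.146

Rate_i ∝ x_i/√M_i (Graham's law weighted by mole fraction), so the effusate composition follows n_i/√M_i.
So x_UF₆ in the escaping gas = (n_UF₆/√M_UF₆) / Σ(n_i/√M_i)
= (1.97/√352.02) / (1.97/√352.02 + 4.24/√48.00) = 0.1050/(0.1050 + 0.6120) = 0.146.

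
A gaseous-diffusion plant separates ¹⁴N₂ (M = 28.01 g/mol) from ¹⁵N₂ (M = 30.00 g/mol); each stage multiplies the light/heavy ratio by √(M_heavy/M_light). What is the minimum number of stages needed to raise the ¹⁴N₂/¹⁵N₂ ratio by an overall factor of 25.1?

Per stage α = (30.00/28.01)^(1/2) = 1.07105^0.5, giving ln α = 0.03432.
Need α^N ≥ 25.1 ⇒ N ≥ ln(25.1) / ln α = 3.223 / 0.03432 = 93.91.
So at least 94 stages are needed.

94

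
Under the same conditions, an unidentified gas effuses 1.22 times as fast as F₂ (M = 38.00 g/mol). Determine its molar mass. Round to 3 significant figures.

25.5 g/mol

Graham's law gives rate_X/rate_F₂ = √(M_F₂/M_X).
1.22 = √(38.00/M_X)
M_X = 38.00 / 1.22² = 38.00 / 1.488 = 25.5 g/mol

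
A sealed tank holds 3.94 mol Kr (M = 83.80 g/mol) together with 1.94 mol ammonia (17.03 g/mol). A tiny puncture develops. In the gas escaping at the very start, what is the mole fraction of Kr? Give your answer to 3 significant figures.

Each component's effusion rate ∝ (its partial pressure)·(1/√M) ∝ n_i/√M_i.
So x_Kr in the escaping gas = (n_Kr/√M_Kr) / Σ(n_i/√M_i)
= (3.94/√83.80) / (3.94/√83.80 + 1.94/√17.03) = 0.4304/(0.4304 + 0.4701) = 0.478.

0.478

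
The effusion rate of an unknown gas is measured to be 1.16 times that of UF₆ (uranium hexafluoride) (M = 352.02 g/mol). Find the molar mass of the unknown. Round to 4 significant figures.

261.6 g/mol

Graham's law gives rate_X/rate_UF₆ = √(M_UF₆/M_X).
1.16 = √(352.02/M_X)
M_X = 352.02 / 1.16² = 352.02 / 1.346 = 261.6 g/mol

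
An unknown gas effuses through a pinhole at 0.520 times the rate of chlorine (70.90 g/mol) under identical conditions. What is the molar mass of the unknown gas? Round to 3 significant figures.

Using Graham's law: rate_X/rate_Cl₂ = √(M_Cl₂/M_X).
0.520 = √(70.90/M_X)
M_X = 70.90 / 0.520² = 70.90 / 0.2704 = 262 g/mol

262 g/mol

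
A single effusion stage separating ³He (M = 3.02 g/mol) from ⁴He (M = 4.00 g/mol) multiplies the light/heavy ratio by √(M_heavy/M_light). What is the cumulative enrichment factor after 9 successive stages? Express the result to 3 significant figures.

3.54

Each stage multiplies the ratio by α = √(4.00/3.02), so after 9 stages the overall factor is α^9 = (4.00/3.02)^(9/2).
= 1.32450^(9/2) = 3.54.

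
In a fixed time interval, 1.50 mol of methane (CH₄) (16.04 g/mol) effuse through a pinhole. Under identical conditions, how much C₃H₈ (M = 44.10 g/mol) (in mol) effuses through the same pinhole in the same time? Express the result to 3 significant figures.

Using Graham's law: rate_C₃H₈/rate_CH₄ = √(M_CH₄/M_C₃H₈) = √(16.04/44.10) = √0.3637 = 0.6031.
So the amount for C₃H₈ is 1.50 × 0.6031 = 0.905 mol.

0.905 mol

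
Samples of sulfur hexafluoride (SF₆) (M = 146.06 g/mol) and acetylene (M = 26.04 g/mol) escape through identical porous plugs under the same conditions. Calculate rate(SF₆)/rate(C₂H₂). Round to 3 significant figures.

Since effusion rate ∝ 1/√M, rate_SF₆/rate_C₂H₂ = √(M_C₂H₂/M_SF₆) = √(26.04/146.06) = √0.1783 = 0.422.

0.422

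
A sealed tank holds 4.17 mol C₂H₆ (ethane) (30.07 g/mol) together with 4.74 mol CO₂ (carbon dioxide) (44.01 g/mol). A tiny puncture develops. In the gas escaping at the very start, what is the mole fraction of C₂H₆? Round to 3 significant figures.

The effusion rate of species i is ∝ p_i/√M_i ∝ n_i/√M_i.
Mole fraction of C₂H₆ in the effusate = (n_C₂H₆/√M_C₂H₆) / (n_C₂H₆/√M_C₂H₆ + n_CO₂/√M_CO₂)
= (4.17/√30.07) / (4.17/√30.07 + 4.74/√44.01) = 0.7604/(0.7604 + 0.7145) = 0.516.

0.516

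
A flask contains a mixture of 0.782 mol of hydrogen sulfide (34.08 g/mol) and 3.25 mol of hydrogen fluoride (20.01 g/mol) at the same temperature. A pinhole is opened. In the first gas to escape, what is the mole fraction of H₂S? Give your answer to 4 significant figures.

0.1557

Effusion rate of each component ∝ n_i/√M_i (partial pressure × 1/√M).
x_H₂S(eff) = (n_H₂S/√M_H₂S) / (n_H₂S/√M_H₂S + n_HF/√M_HF)
= (0.782/√34.08) / (0.782/√34.08 + 3.25/√20.01) = 0.1340/(0.1340 + 0.7265) = 0.1557.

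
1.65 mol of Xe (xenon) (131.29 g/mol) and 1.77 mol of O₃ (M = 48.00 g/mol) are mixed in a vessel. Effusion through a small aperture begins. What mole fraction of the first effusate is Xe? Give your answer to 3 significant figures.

Rate_i ∝ x_i/√M_i (Graham's law weighted by mole fraction), so the effusate composition follows n_i/√M_i.
x_Xe(eff) = (n_Xe/√M_Xe) / (n_Xe/√M_Xe + n_O₃/√M_O₃)
= (1.65/√131.29) / (1.65/√131.29 + 1.77/√48.00) = 0.1440/(0.1440 + 0.2555) = 0.360.

0.360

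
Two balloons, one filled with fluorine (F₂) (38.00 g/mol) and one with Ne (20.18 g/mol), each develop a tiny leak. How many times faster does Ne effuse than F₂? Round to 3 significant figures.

1.37

Graham's law gives rate_Ne/rate_F₂ = √(M_F₂/M_Ne) = √(38.00/20.18) = √1.883 = 1.37.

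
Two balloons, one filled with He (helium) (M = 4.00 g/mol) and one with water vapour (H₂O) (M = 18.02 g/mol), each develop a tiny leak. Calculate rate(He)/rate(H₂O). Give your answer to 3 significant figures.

By Graham's law, rate_He/rate_H₂O = √(M_H₂O/M_He) = √(18.02/4.00) = √4.505 = 2.12.

2.12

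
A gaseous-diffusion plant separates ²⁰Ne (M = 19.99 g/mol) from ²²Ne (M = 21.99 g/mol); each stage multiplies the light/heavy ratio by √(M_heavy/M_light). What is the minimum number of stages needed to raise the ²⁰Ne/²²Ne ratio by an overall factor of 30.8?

72

Per stage α = (21.99/19.99)^(1/2) = 1.10005^0.5, giving ln α = 0.04768.
Need α^N ≥ 30.8 ⇒ N ≥ ln(30.8) / ln α = 3.428 / 0.04768 = 71.89.
So at least 72 stages are needed.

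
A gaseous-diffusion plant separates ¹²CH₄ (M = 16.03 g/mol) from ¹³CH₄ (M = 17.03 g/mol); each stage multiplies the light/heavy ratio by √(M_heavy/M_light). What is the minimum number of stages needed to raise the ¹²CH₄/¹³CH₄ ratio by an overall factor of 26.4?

109

With α = √(17.03/16.03) per stage, ln α = ½ ln(1.06238) = 0.03026.
Need α^N ≥ 26.4 ⇒ N ≥ ln(26.4) / ln α = 3.273 / 0.03026 = 108.18.
Minimum whole number of stages: N = 109.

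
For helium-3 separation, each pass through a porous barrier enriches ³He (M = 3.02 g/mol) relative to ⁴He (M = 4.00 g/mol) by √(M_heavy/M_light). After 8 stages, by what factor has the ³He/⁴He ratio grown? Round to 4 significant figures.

Each stage multiplies the ratio by α = √(4.00/3.02), so after 8 stages the overall factor is α^8 = (4.00/3.02)^(8/2).
= 1.32450^4 = 3.078.

3.078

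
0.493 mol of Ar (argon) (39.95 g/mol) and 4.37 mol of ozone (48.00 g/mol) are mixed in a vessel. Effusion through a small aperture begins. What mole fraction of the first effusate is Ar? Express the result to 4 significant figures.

Effusion rate of each component ∝ n_i/√M_i (partial pressure × 1/√M).
Mole fraction of Ar in the effusate = (n_Ar/√M_Ar) / (n_Ar/√M_Ar + n_O₃/√M_O₃)
= (0.493/√39.95) / (0.493/√39.95 + 4.37/√48.00) = 0.07800/(0.07800 + 0.6308) = 0.1101.

0.1101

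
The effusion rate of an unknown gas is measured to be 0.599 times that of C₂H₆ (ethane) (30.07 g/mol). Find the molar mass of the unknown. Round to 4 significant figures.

From Graham's law, rate_X/rate_C₂H₆ = √(M_C₂H₆/M_X).
0.599 = √(30.07/M_X)
M_X = 30.07 / 0.599² = 30.07 / 0.3588 = 83.81 g/mol

83.81 g/mol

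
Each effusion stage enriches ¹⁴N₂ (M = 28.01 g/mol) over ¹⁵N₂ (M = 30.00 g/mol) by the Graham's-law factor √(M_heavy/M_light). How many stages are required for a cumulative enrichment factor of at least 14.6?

Single-stage factor α = √(30.00/28.01), so ln α = ½ ln(1.07105) = 0.03432.
Need α^N ≥ 14.6 ⇒ N ≥ ln(14.6) / ln α = 2.681 / 0.03432 = 78.12.
So at least 79 stages are needed.

79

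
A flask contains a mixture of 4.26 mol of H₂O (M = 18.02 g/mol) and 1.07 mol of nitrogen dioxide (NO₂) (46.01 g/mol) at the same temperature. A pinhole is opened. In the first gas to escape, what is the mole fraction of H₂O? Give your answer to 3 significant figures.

0.864

Each component's effusion rate ∝ (its partial pressure)·(1/√M) ∝ n_i/√M_i.
Mole fraction of H₂O in the effusate = (n_H₂O/√M_H₂O) / (n_H₂O/√M_H₂O + n_NO₂/√M_NO₂)
= (4.26/√18.02) / (4.26/√18.02 + 1.07/√46.01) = 1.004/(1.004 + 0.1577) = 0.864.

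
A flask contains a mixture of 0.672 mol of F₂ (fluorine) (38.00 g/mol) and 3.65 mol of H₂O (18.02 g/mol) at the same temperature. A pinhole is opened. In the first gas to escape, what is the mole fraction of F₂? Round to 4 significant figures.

0.1125

Rate_i ∝ x_i/√M_i (Graham's law weighted by mole fraction), so the effusate composition follows n_i/√M_i.
Mole fraction of F₂ in the effusate = (n_F₂/√M_F₂) / (n_F₂/√M_F₂ + n_H₂O/√M_H₂O)
= (0.672/√38.00) / (0.672/√38.00 + 3.65/√18.02) = 0.1090/(0.1090 + 0.8598) = 0.1125.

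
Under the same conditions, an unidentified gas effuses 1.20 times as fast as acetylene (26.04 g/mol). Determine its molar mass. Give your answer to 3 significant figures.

Graham's law gives rate_X/rate_C₂H₂ = √(M_C₂H₂/M_X).
1.20 = √(26.04/M_X)
M_X = 26.04 / 1.20² = 26.04 / 1.440 = 18.1 g/mol

18.1 g/mol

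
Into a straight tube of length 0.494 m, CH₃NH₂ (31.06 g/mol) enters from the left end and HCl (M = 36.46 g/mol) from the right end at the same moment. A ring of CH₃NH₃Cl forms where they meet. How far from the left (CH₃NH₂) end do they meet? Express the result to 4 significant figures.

0.2569 m

Distances travelled in equal time are proportional to diffusion rates, so d_CH₃NH₂/d_HCl = √(M_HCl/M_CH₃NH₂) = √(36.46/31.06) = 1.083.
With d_CH₃NH₂ + d_HCl = 0.494 m, d_HCl = 0.494/(1 + 1.083) = 0.2371 m.
d_CH₃NH₂ = 0.494 − 0.2371 = 0.2569 m.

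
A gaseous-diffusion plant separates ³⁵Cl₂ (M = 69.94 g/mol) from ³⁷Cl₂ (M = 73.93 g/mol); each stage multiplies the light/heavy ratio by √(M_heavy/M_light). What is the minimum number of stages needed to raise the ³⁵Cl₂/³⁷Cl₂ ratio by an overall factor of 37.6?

131

Single-stage factor α = √(73.93/69.94), so ln α = ½ ln(1.05705) = 0.02774.
Need α^N ≥ 37.6 ⇒ N ≥ ln(37.6) / ln α = 3.627 / 0.02774 = 130.75.
Rounding up, N = 131 stages.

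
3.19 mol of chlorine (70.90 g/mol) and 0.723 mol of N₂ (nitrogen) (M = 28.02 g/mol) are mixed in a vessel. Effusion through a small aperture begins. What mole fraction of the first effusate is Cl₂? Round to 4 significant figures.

0.7350

Rate_i ∝ x_i/√M_i (Graham's law weighted by mole fraction), so the effusate composition follows n_i/√M_i.
So x_Cl₂ in the escaping gas = (n_Cl₂/√M_Cl₂) / Σ(n_i/√M_i)
= (3.19/√70.90) / (3.19/√70.90 + 0.723/√28.02) = 0.3789/(0.3789 + 0.1366) = 0.7350.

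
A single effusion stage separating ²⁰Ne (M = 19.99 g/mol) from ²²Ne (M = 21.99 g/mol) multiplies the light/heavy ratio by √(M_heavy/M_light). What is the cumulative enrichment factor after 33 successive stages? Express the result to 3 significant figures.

4.82

Each stage multiplies the ratio by α = √(21.99/19.99), so after 33 stages the overall factor is α^33 = (21.99/19.99)^(33/2).
= 1.10005^(33/2) = 4.82.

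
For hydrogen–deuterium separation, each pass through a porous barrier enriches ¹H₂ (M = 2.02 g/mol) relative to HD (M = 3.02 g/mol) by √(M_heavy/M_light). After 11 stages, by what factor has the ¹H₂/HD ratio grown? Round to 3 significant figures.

9.13

The single-stage factor is √(M_heavy/M_light), so 11 stages give [√(3.02/2.02)]^11 = (3.02/2.02)^(11/2).
= 1.49505^(11/2) = 9.13.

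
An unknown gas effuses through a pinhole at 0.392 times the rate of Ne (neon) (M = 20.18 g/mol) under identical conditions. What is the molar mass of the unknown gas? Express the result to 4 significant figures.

131.3 g/mol

From Graham's law, rate_X/rate_Ne = √(M_Ne/M_X).
0.392 = √(20.18/M_X)
M_X = 20.18 / 0.392² = 20.18 / 0.1537 = 131.3 g/mol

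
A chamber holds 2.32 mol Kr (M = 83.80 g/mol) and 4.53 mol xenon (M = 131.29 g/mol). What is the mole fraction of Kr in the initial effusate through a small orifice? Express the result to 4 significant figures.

0.3906

The effusion rate of species i is ∝ p_i/√M_i ∝ n_i/√M_i.
x_Kr(eff) = (n_Kr/√M_Kr) / (n_Kr/√M_Kr + n_Xe/√M_Xe)
= (2.32/√83.80) / (2.32/√83.80 + 4.53/√131.29) = 0.2534/(0.2534 + 0.3954) = 0.3906.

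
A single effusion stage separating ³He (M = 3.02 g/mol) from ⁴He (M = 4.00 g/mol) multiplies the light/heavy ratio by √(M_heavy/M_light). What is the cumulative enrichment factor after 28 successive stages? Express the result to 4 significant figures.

Overall factor = α^28 with α = √(4.00/3.02), i.e. (4.00/3.02)^(28/2).
= 1.32450^14 = 51.14.

51.14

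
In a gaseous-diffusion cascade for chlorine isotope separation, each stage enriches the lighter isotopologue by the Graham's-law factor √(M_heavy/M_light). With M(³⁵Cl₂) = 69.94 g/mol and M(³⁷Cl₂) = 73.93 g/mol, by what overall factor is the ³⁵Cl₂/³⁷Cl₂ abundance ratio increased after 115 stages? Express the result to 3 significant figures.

24.3

Overall factor = α^115 with α = √(73.93/69.94), i.e. (73.93/69.94)^(115/2).
= 1.05705^(115/2) = 24.3.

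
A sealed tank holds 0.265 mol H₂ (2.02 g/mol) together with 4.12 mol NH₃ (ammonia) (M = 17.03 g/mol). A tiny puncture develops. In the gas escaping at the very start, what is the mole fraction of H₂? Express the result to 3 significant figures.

0.157

Each component's effusion rate ∝ (its partial pressure)·(1/√M) ∝ n_i/√M_i.
Mole fraction of H₂ in the effusate = (n_H₂/√M_H₂) / (n_H₂/√M_H₂ + n_NH₃/√M_NH₃)
= (0.265/√2.02) / (0.265/√2.02 + 4.12/√17.03) = 0.1865/(0.1865 + 0.9984) = 0.157.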